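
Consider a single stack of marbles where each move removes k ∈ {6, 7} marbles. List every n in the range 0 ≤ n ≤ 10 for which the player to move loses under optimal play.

0, 1, 2, 3, 4, 5

Build the Grundy sequence with g(k) = mex{g(k−s) : s ∈ {6, 7}, s ≤ k}:
k:     0  1  2  3  4  5  6  7  8  9 10
g(k):  0  0  0  0  0  0  1  1  1  1  1
The P-positions (g = 0) in 0..10 are 0, 1, 2, 3, 4, 5.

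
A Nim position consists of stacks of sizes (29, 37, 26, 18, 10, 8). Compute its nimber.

50

Write each in binary and XOR column by column:
  011101  (29)
  100101  (37)
  011010  (26)
  010010  (18)
  001010  (10)
  001000  (8)
  ------
  110010  (50)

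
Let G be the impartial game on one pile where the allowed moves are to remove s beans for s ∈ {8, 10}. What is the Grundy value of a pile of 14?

Compute g(0), g(1), … for moves {8, 10}:
k:     0  1  2  3  4  5  6  7  8  9 10 11 12 13 14
g(k):  0  0  0  0  0  0  0  0  1  1  1  1  1  1  1
So g(14) = 1.

1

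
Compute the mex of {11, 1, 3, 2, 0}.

4

The values 0, 1, 2, 3 are all present; 4 is the first non-negative integer missing from the set.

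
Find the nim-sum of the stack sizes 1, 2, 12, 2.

Compute the nim-sum pairwise:
1 ⊕ 2 = 3
3 ⊕ 12 = 15
15 ⊕ 2 = 13

13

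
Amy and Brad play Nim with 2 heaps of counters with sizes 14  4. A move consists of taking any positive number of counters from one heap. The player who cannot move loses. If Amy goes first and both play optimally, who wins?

Amy wins

In binary:
  1110  (14)
  0100  (4)
  ----
  1010  (10)
The nim-sum is 10 ≠ 0, so this is an N-position: the player to move can win; Amy has a winning move.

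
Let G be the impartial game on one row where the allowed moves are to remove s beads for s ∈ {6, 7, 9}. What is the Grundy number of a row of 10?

Grundy values for subtraction set {6, 7, 9}:
g(0) = mex{} = 0
g(1) = mex{} = 0
g(2) = mex{} = 0
g(3) = mex{} = 0
g(4) = mex{} = 0
g(5) = mex{} = 0
g(6) = mex{0} = 1
g(7) = mex{0} = 1
g(8) = mex{0} = 1
g(9) = mex{0} = 1
g(10) = mex{0} = 1
So g(10) = 1.

1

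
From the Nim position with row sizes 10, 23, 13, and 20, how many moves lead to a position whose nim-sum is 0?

3

Compute the nim-sum pairwise:
10 XOR 23 = 29
29 XOR 13 = 16
16 XOR 20 = 4
The overall nim-sum is X = 4. A row of size p has a winning move iff p XOR X < p (reduce it to p XOR X).
  10: 10 XOR 4 = 14 ≥ 10 — no move.
  23: 23 XOR 4 = 19 < 23 — winning move (to 19).
  13: 13 XOR 4 = 9 < 13 — winning move (to 9).
  20: 20 XOR 4 = 16 < 20 — winning move (to 16).
That gives 3 winning moves.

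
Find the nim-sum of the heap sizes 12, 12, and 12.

12

Nim-sum: 12 ^ 12 ^ 12 = 12.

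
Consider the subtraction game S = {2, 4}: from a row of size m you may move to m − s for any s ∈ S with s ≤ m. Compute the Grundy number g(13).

Build the Grundy sequence with g(k) = mex{g(k−s) : s ∈ {2, 4}, s ≤ k}:
k:     0  1  2  3  4  5  6  7  8  9 10 11 12 13
g(k):  0  0  1  1  2  2  0  0  1  1  2  2  0  0
So g(13) = 0.

0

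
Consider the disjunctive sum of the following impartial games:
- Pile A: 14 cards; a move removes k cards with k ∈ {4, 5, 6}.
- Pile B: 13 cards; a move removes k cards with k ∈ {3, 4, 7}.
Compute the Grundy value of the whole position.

0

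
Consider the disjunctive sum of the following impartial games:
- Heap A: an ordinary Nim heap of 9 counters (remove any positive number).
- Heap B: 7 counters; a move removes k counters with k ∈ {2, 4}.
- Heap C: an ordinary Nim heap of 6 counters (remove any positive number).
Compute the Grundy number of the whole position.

15

Heap A is a plain Nim heap of size 9, so its Grundy value is 9.
Build the Grundy sequence for heap B with g(k) = mex{g(k−s) : s ∈ {2, 4}, s ≤ k}:
k:     0  1  2  3  4  5  6  7
g(k):  0  0  1  1  2  2  0  0
So g(7) = 0.
Heap C is a plain Nim heap of size 6, so its Grundy value is 6.
By the Sprague-Grundy theorem, the Grundy value of a sum of independent games is the XOR of the component values.
Combined value = 9 XOR 0 XOR 6 = 15.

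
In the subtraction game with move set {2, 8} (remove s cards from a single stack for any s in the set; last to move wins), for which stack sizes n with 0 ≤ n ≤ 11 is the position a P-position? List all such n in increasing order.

0, 1, 4, 5, 10, 11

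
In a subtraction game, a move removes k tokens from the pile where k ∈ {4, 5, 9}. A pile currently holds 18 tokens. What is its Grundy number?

1

Grundy values for subtraction set {4, 5, 9}:
k:     0  1  2  3  4  5  6  7  8  9 10 11 12 13 14 15 16 17 18
g(k):  0  0  0  0  1  1  1  1  2  2  2  2  3  0  0  0  0  1  1
So g(18) = 1.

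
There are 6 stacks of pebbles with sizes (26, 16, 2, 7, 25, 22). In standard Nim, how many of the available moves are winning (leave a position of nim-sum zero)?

0

In binary:
  11010  (26)
  10000  (16)
  00010  (2)
  00111  (7)
  11001  (25)
  10110  (22)
  -----
  00000  (0)
The nim-sum is already 0, so every move leaves a nonzero nim-sum — there are no winning moves.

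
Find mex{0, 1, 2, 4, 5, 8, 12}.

3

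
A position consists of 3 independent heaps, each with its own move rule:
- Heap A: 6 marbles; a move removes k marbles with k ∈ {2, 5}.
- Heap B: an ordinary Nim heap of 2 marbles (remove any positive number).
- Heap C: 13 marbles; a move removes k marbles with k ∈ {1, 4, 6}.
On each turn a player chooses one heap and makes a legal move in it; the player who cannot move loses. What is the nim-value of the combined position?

Build the Grundy sequence for heap A with g(k) = mex{g(k−s) : s ∈ {2, 5}, s ≤ k}:
g(0) = mex{} = 0
g(1) = mex{} = 0
g(2) = mex{0} = 1
g(3) = mex{0} = 1
g(4) = mex{1} = 0
g(5) = mex{0,1} = 2
g(6) = mex{0} = 1
So g(6) = 1.
Heap B is a plain Nim heap of size 2, so its Grundy value is 2.
Build the Grundy sequence for heap C with g(k) = mex{g(k−s) : s ∈ {1, 4, 6}, s ≤ k}:
k:     0  1  2  3  4  5  6  7  8  9 10 11 12 13
g(k):  0  1  0  1  2  0  1  0  1  2  0  1  0  1
So g(13) = 1.
The value of a disjunctive sum is the nim-sum of the parts.
Combined value = 1 ⊕ 2 ⊕ 1 = 2.

2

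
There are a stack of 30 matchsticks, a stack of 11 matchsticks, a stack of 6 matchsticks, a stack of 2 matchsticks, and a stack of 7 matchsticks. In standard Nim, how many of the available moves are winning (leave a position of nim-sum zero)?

1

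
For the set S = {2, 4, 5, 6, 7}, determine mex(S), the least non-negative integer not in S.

0 is not in the set, so the mex is 0.

0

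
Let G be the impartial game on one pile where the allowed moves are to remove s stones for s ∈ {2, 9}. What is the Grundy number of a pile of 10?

Grundy values for subtraction set {2, 9}:
k:     0  1  2  3  4  5  6  7  8  9 10
g(k):  0  0  1  1  0  0  1  1  0  2  1
So g(10) = 1.

1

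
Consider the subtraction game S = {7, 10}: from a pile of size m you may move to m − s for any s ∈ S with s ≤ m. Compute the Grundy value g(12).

Compute g(0), g(1), … for moves {7, 10}:
k:     0  1  2  3  4  5  6  7  8  9 10 11 12
g(k):  0  0  0  0  0  0  0  1  1  1  1  1  1
So g(12) = 1.

1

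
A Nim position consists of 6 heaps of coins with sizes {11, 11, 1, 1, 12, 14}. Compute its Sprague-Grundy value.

2

Compute the nim-sum pairwise:
11 XOR 11 = 0
0 XOR 1 = 1
1 XOR 1 = 0
0 XOR 12 = 12
12 XOR 14 = 2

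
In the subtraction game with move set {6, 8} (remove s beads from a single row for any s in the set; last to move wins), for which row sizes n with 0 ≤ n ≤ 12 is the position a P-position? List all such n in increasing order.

0, 1, 2, 3, 4, 5

Build the Grundy sequence with g(k) = mex{g(k−s) : s ∈ {6, 8}, s ≤ k}:
g(0) = mex{} = 0
g(1) = mex{} = 0
g(2) = mex{} = 0
g(3) = mex{} = 0
g(4) = mex{} = 0
g(5) = mex{} = 0
g(6) = mex{0} = 1
g(7) = mex{0} = 1
g(8) = mex{0} = 1
g(9) = mex{0} = 1
g(10) = mex{0} = 1
g(11) = mex{0} = 1
g(12) = mex{0,1} = 2
The P-positions (g = 0) in 0..12 are 0, 1, 2, 3, 4, 5.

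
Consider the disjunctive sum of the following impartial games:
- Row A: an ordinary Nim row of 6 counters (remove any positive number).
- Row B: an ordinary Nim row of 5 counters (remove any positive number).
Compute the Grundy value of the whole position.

Row A is a plain Nim row of size 6, so its Grundy value is 6.
Row B is a plain Nim row of size 5, so its Grundy value is 5.
The value of a disjunctive sum is the nim-sum of the parts.
Combined value = 6 ⊕ 5 = 3.

3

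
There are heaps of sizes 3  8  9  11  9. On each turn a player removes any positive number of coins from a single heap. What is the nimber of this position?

0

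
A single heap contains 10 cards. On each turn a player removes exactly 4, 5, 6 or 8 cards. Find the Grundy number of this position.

2

Build the Grundy sequence with g(k) = mex{g(k−s) : s ∈ {4, 5, 6, 8}, s ≤ k}:
k:     0  1  2  3  4  5  6  7  8  9 10
g(k):  0  0  0  0  1  1  1  1  2  2  2
So g(10) = 2.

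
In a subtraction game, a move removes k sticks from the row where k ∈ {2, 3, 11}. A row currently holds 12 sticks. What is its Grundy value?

1

Grundy values for subtraction set {2, 3, 11}:
k:     0  1  2  3  4  5  6  7  8  9 10 11 12
g(k):  0  0  1  1  2  0  0  1  1  2  0  3  1
So g(12) = 1.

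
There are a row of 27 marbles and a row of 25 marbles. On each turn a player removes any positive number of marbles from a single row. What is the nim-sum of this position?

2

Compute the nim-sum pairwise:
27 XOR 25 = 2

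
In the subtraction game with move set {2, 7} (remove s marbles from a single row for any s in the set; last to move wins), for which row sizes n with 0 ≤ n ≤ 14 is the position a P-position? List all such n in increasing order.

Compute g(0), g(1), … for moves {2, 7}:
g(0) = mex{} = 0
g(1) = mex{} = 0
g(2) = mex{0} = 1
g(3) = mex{0} = 1
g(4) = mex{1} = 0
g(5) = mex{1} = 0
g(6) = mex{0} = 1
g(7) = mex{0} = 1
g(8) = mex{0,1} = 2
g(9) = mex{1} = 0
g(10) = mex{1,2} = 0
g(11) = mex{0} = 1
g(12) = mex{0} = 1
g(13) = mex{1} = 0
g(14) = mex{1} = 0
The P-positions (g = 0) in 0..14 are 0, 1, 4, 5, 9, 10, 13, 14.

0, 1, 4, 5, 9, 10, 13, 14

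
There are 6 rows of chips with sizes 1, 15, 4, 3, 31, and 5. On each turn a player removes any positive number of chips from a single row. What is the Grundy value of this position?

19

Compute the nim-sum pairwise:
1 ^ 15 = 14
14 ^ 4 = 10
10 ^ 3 = 9
9 ^ 31 = 22
22 ^ 5 = 19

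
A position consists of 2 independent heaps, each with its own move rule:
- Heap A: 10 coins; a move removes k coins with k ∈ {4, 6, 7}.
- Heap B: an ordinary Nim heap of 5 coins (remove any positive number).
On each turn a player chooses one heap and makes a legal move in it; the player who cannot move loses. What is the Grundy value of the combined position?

7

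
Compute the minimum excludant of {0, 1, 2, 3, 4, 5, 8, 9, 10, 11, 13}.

The values 0, 1, 2, 3, 4, 5 are all present; 6 is the first non-negative integer missing from the set.

6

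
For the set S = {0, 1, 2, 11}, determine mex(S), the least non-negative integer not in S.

The values 0, 1, 2 are all present; 3 is the first non-negative integer missing from the set.

3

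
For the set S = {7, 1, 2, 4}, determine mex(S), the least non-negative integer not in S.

0 is not in the set, so the mex is 0.

0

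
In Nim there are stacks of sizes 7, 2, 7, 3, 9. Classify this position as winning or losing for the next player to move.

Winning position

Write each in binary and XOR column by column:
  0111  (7)
  0010  (2)
  0111  (7)
  0011  (3)
  1001  (9)
  ----
  1000  (8)
The nim-sum is 8 ≠ 0, so this is an N-position: the player to move can win.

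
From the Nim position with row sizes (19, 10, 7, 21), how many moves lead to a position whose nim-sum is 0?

Compute the nim-sum pairwise:
19 ⊕ 10 = 25
25 ⊕ 7 = 30
30 ⊕ 21 = 11
The overall nim-sum is X = 11. A row of size p has a winning move iff p XOR X < p (reduce it to p XOR X).
  19: 19 XOR 11 = 24 ≥ 19 — no move.
  10: 10 XOR 11 = 1 < 10 — winning move (to 1).
  7: 7 XOR 11 = 12 ≥ 7 — no move.
  21: 21 XOR 11 = 30 ≥ 21 — no move.
That gives 1 winning move.

1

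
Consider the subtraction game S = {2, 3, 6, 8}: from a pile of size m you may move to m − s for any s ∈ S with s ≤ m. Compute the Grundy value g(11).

3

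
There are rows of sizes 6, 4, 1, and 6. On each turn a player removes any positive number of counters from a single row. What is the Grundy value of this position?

5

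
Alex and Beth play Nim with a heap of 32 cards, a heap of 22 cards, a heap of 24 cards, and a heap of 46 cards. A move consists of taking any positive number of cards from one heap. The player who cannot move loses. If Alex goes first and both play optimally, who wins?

Beth wins

In binary:
  100000  (32)
  010110  (22)
  011000  (24)
  101110  (46)
  ------
  000000  (0)
The nim-sum is 0, so this is a P-position: the player to move is in a losing position under optimal play; Alex is about to move from it and so loses — Beth wins.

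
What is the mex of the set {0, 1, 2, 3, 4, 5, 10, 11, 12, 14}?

6

The values 0, 1, 2, 3, 4, 5 are all present; 6 is the first non-negative integer missing from the set.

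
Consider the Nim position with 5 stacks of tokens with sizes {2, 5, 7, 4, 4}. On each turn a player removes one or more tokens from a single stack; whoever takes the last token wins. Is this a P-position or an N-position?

Nim-sum: 2 ^ 5 ^ 7 ^ 4 ^ 4 = 0.
The nim-sum is 0, so this is a P-position: the player to move is in a losing position under optimal play.

P-position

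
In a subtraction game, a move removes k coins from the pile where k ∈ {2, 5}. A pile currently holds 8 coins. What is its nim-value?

Grundy values for subtraction set {2, 5}:
g(0) = mex{} = 0
g(1) = mex{} = 0
g(2) = mex{0} = 1
g(3) = mex{0} = 1
g(4) = mex{1} = 0
g(5) = mex{0,1} = 2
g(6) = mex{0} = 1
g(7) = mex{1,2} = 0
g(8) = mex{1} = 0
So g(8) = 0.

0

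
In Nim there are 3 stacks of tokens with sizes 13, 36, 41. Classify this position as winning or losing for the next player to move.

Losing position

Compute the nim-sum pairwise:
13 ⊕ 36 = 41
41 ⊕ 41 = 0
The nim-sum is 0, so this is a P-position: the player to move is in a losing position under optimal play.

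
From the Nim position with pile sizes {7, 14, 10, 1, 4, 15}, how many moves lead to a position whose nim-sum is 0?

Bitwise XOR of the heap sizes:
  0111  (7)
  1110  (14)
  1010  (10)
  0001  (1)
  0100  (4)
  1111  (15)
  ----
  1001  (9)
The overall nim-sum is X = 9. A pile of size p has a winning move iff p XOR X < p (reduce it to p XOR X).
  7: 7 XOR 9 = 14 ≥ 7 — no move.
  14: 14 XOR 9 = 7 < 14 — winning move (to 7).
  10: 10 XOR 9 = 3 < 10 — winning move (to 3).
  1: 1 XOR 9 = 8 ≥ 1 — no move.
  4: 4 XOR 9 = 13 ≥ 4 — no move.
  15: 15 XOR 9 = 6 < 15 — winning move (to 6).
That gives 3 winning moves.

3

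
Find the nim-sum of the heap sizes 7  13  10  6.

Compute the nim-sum pairwise:
7 ^ 13 = 10
10 ^ 10 = 0
0 ^ 6 = 6

6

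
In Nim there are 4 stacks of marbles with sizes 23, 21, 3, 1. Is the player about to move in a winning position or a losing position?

Bitwise XOR of the heap sizes:
  10111  (23)
  10101  (21)
  00011  (3)
  00001  (1)
  -----
  00000  (0)
The nim-sum is 0, so this is a P-position: the player to move is in a losing position under optimal play.

Losing position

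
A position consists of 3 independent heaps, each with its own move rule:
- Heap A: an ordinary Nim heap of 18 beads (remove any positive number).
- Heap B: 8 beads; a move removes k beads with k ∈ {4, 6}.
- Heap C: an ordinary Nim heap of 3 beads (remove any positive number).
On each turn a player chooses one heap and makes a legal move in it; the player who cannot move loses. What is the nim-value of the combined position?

Heap A is a plain Nim heap of size 18, so its Grundy value is 18.
Build the Grundy sequence for heap B with g(k) = mex{g(k−s) : s ∈ {4, 6}, s ≤ k}:
k:     0  1  2  3  4  5  6  7  8
g(k):  0  0  0  0  1  1  1  1  2
So g(8) = 2.
Heap C is a plain Nim heap of size 3, so its Grundy value is 3.
By the Sprague-Grundy theorem, the Grundy value of a sum of independent games is the XOR of the component values.
Combined value = 18 XOR 2 XOR 3 = 19.

19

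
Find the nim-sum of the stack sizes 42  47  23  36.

Nim-sum: 42 ^ 47 ^ 23 ^ 36 = 54.

54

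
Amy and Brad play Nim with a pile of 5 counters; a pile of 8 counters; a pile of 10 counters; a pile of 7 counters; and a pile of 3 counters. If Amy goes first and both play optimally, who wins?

In binary:
  0101  (5)
  1000  (8)
  1010  (10)
  0111  (7)
  0011  (3)
  ----
  0011  (3)
The nim-sum is 3 ≠ 0, so this is an N-position: the player to move can win; Amy has a winning move.

Amy wins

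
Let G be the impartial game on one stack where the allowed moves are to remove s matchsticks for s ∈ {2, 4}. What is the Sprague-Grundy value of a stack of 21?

1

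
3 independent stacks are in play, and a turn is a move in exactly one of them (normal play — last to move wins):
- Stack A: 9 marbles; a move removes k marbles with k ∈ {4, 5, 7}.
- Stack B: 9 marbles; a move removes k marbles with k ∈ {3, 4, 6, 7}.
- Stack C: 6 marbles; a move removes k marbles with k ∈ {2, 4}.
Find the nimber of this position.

1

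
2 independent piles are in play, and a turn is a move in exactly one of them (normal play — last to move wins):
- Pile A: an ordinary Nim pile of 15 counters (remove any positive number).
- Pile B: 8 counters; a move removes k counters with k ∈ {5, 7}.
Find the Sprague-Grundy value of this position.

Pile A is a plain Nim pile of size 15, so its Grundy value is 15.
For pile B, compute g(0), g(1), … with moves {5, 7}:
g(0) = mex{} = 0
g(1) = mex{} = 0
g(2) = mex{} = 0
g(3) = mex{} = 0
g(4) = mex{} = 0
g(5) = mex{0} = 1
g(6) = mex{0} = 1
g(7) = mex{0} = 1
g(8) = mex{0} = 1
So g(8) = 1.
The value of a disjunctive sum is the nim-sum of the parts.
Combined value = 15 XOR 1 = 14.

14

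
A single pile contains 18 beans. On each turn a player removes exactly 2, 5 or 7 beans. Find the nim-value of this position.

2

Build the Grundy sequence with g(k) = mex{g(k−s) : s ∈ {2, 5, 7}, s ≤ k}:
k:     0  1  2  3  4  5  6  7  8  9 10 11 12 13 14 15 16 17 18
g(k):  0  0  1  1  0  2  1  3  2  2  0  3  1  0  0  1  1  2  2
So g(18) = 2.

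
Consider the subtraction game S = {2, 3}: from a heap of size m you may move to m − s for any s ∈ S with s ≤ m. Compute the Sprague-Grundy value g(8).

1

Grundy values for subtraction set {2, 3}:
g(0) = mex{} = 0
g(1) = mex{} = 0
g(2) = mex{0} = 1
g(3) = mex{0} = 1
g(4) = mex{0,1} = 2
g(5) = mex{1} = 0
g(6) = mex{1,2} = 0
g(7) = mex{0,2} = 1
g(8) = mex{0} = 1
So g(8) = 1.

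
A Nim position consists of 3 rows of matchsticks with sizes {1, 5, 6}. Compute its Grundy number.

Nim-sum: 1 XOR 5 XOR 6 = 2.

2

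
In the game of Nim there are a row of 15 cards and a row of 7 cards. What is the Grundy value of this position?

In binary:
  1111  (15)
  0111  (7)
  ----
  1000  (8)

8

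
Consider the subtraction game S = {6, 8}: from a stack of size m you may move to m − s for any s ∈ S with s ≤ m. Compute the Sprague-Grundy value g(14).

Compute g(0), g(1), … for moves {6, 8}:
g(0) = mex{} = 0
g(1) = mex{} = 0
g(2) = mex{} = 0
g(3) = mex{} = 0
g(4) = mex{} = 0
g(5) = mex{} = 0
g(6) = mex{0} = 1
g(7) = mex{0} = 1
g(8) = mex{0} = 1
g(9) = mex{0} = 1
g(10) = mex{0} = 1
g(11) = mex{0} = 1
g(12) = mex{0,1} = 2
g(13) = mex{0,1} = 2
g(14) = mex{1} = 0
So g(14) = 0.

0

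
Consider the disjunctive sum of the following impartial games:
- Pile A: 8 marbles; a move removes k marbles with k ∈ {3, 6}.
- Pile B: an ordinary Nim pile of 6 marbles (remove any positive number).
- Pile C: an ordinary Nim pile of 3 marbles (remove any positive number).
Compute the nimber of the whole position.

For pile A, compute g(0), g(1), … with moves {3, 6}:
g(0) = mex{} = 0
g(1) = mex{} = 0
g(2) = mex{} = 0
g(3) = mex{0} = 1
g(4) = mex{0} = 1
g(5) = mex{0} = 1
g(6) = mex{0,1} = 2
g(7) = mex{0,1} = 2
g(8) = mex{0,1} = 2
So g(8) = 2.
Pile B is a plain Nim pile of size 6, so its Grundy value is 6.
Pile C is a plain Nim pile of size 3, so its Grundy value is 3.
By the Sprague-Grundy theorem, the Grundy value of a sum of independent games is the XOR of the component values.
Combined value = 2 ⊕ 6 ⊕ 3 = 7.

7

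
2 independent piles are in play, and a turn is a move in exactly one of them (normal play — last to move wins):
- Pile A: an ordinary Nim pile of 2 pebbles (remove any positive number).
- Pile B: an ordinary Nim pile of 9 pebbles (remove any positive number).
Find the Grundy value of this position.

11

Pile A is a plain Nim pile of size 2, so its Grundy value is 2.
Pile B is a plain Nim pile of size 9, so its Grundy value is 9.
The value of a disjunctive sum is the nim-sum of the parts.
Combined value = 2 ⊕ 9 = 11.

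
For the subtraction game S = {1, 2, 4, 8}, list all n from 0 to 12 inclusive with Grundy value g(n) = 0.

Build the Grundy sequence with g(k) = mex{g(k−s) : s ∈ {1, 2, 4, 8}, s ≤ k}:
k:     0  1  2  3  4  5  6  7  8  9 10 11 12
g(k):  0  1  2  0  1  2  0  1  2  0  1  2  0
The P-positions (g = 0) in 0..12 are 0, 3, 6, 9, 12.

0, 3, 6, 9, 12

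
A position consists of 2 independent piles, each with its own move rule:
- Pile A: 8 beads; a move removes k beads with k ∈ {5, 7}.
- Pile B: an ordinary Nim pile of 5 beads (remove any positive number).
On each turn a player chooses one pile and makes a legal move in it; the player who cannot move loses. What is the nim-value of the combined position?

For pile A, compute g(0), g(1), … with moves {5, 7}:
k:     0  1  2  3  4  5  6  7  8
g(k):  0  0  0  0  0  1  1  1  1
So g(8) = 1.
Pile B is a plain Nim pile of size 5, so its Grundy value is 5.
By the Sprague-Grundy theorem, the Grundy value of a sum of independent games is the XOR of the component values.
Combined value = 1 ⊕ 5 = 4.

4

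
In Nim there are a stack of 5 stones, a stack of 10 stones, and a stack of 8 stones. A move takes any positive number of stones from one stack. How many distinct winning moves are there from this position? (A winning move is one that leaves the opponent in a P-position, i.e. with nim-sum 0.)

Bitwise XOR of the heap sizes:
  0101  (5)
  1010  (10)
  1000  (8)
  ----
  0111  (7)
The overall nim-sum is X = 7. A stack of size p has a winning move iff p XOR X < p (reduce it to p XOR X).
  5: 5 XOR 7 = 2 < 5 — winning move (to 2).
  10: 10 XOR 7 = 13 ≥ 10 — no move.
  8: 8 XOR 7 = 15 ≥ 8 — no move.
That gives 1 winning move.

1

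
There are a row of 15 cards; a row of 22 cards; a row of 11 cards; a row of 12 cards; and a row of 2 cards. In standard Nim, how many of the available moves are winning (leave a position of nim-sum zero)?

1

Nim-sum: 15 XOR 22 XOR 11 XOR 12 XOR 2 = 28.
The overall nim-sum is X = 28. A row of size p has a winning move iff p XOR X < p (reduce it to p XOR X).
  15: 15 XOR 28 = 19 ≥ 15 — no move.
  22: 22 XOR 28 = 10 < 22 — winning move (to 10).
  11: 11 XOR 28 = 23 ≥ 11 — no move.
  12: 12 XOR 28 = 16 ≥ 12 — no move.
  2: 2 XOR 28 = 30 ≥ 2 — no move.
That gives 1 winning move.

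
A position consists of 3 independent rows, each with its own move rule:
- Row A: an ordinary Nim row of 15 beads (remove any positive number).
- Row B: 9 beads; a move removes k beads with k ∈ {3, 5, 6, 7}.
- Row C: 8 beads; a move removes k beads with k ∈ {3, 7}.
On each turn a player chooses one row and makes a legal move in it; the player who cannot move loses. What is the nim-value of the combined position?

Row A is a plain Nim row of size 15, so its Grundy value is 15.
For row B, compute g(0), g(1), … with moves {3, 5, 6, 7}:
k:     0  1  2  3  4  5  6  7  8  9
g(k):  0  0  0  1  1  1  2  2  2  3
So g(9) = 3.
Grundy values for row C (subtraction set {3, 7}):
k:     0  1  2  3  4  5  6  7  8
g(k):  0  0  0  1  1  1  0  2  2
So g(8) = 2.
By the Sprague-Grundy theorem, the Grundy value of a sum of independent games is the XOR of the component values.
Combined value = 15 ⊕ 3 ⊕ 2 = 14.

14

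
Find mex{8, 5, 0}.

1

0 is in the set but 1 is not, so the mex is 1.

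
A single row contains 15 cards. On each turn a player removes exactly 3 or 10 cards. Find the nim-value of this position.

Build the Grundy sequence with g(k) = mex{g(k−s) : s ∈ {3, 10}, s ≤ k}:
k:     0  1  2  3  4  5  6  7  8  9 10 11 12 13 14 15
g(k):  0  0  0  1  1  1  0  0  0  1  1  1  2  0  0  0
So g(15) = 0.

0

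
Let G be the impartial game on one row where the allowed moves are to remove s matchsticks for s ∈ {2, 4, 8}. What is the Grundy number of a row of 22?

Build the Grundy sequence with g(k) = mex{g(k−s) : s ∈ {2, 4, 8}, s ≤ k}:
k:     0  1  2  3  4  5  6  7  8  9 10 11 12 13 14 15 16 17 18 19 20 21 22
g(k):  0  0  1  1  2  2  0  0  1  1  2  2  0  0  1  1  2  2  0  0  1  1  2
So g(22) = 2.

2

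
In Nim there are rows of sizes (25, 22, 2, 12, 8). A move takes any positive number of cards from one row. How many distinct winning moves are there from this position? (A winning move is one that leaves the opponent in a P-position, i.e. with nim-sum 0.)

3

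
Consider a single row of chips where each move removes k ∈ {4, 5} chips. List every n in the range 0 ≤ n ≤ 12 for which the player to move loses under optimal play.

0, 1, 2, 3, 9, 10, 11, 12

Build the Grundy sequence with g(k) = mex{g(k−s) : s ∈ {4, 5}, s ≤ k}:
g(0) = mex{} = 0
g(1) = mex{} = 0
g(2) = mex{} = 0
g(3) = mex{} = 0
g(4) = mex{0} = 1
g(5) = mex{0} = 1
g(6) = mex{0} = 1
g(7) = mex{0} = 1
g(8) = mex{0,1} = 2
g(9) = mex{1} = 0
g(10) = mex{1} = 0
g(11) = mex{1} = 0
g(12) = mex{1,2} = 0
The P-positions (g = 0) in 0..12 are 0, 1, 2, 3, 9, 10, 11, 12.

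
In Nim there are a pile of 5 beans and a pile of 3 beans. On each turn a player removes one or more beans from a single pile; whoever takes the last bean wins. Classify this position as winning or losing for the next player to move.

Nim-sum: 5 ⊕ 3 = 6.
The nim-sum is 6 ≠ 0, so this is an N-position: the player to move can win.

Winning position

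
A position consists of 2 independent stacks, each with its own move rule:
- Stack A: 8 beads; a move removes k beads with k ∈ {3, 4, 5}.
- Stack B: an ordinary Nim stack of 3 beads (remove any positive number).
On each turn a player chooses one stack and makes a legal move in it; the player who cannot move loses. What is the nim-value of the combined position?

3

Build the Grundy sequence for stack A with g(k) = mex{g(k−s) : s ∈ {3, 4, 5}, s ≤ k}:
g(0) = mex{} = 0
g(1) = mex{} = 0
g(2) = mex{} = 0
g(3) = mex{0} = 1
g(4) = mex{0} = 1
g(5) = mex{0} = 1
g(6) = mex{0,1} = 2
g(7) = mex{0,1} = 2
g(8) = mex{1} = 0
So g(8) = 0.
Stack B is a plain Nim stack of size 3, so its Grundy value is 3.
By the Sprague-Grundy theorem, the Grundy value of a sum of independent games is the XOR of the component values.
Combined value = 0 XOR 3 = 3.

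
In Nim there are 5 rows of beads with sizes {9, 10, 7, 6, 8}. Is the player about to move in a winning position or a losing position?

Winning position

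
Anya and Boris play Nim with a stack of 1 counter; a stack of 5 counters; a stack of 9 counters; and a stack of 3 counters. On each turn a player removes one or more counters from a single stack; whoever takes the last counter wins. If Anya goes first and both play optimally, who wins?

Anya wins

Compute the nim-sum pairwise:
1 XOR 5 = 4
4 XOR 9 = 13
13 XOR 3 = 14
The nim-sum is 14 ≠ 0, so this is an N-position: the player to move can win; Anya has a winning move.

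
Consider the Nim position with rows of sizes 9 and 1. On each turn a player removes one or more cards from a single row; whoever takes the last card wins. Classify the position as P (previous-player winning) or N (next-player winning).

Nim-sum: 9 XOR 1 = 8.
The nim-sum is 8 ≠ 0, so this is an N-position: the player to move can win.

N-position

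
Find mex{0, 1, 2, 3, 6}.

4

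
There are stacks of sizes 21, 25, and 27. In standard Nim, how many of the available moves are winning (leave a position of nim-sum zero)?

3

Nim-sum: 21 ^ 25 ^ 27 = 23.
The overall nim-sum is X = 23. A stack of size p has a winning move iff p XOR X < p (reduce it to p XOR X).
  21: 21 XOR 23 = 2 < 21 — winning move (to 2).
  25: 25 XOR 23 = 14 < 25 — winning move (to 14).
  27: 27 XOR 23 = 12 < 27 — winning move (to 12).
That gives 3 winning moves.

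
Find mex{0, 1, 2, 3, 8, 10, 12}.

The values 0, 1, 2, 3 are all present; 4 is the first non-negative integer missing from the set.

4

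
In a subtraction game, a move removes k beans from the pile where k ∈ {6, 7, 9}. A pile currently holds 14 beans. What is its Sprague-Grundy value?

2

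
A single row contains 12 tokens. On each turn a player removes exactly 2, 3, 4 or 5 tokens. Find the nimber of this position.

2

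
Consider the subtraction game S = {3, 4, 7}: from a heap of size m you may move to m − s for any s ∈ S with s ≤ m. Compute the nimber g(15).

1

Grundy values for subtraction set {3, 4, 7}:
k:     0  1  2  3  4  5  6  7  8  9 10 11 12 13 14 15
g(k):  0  0  0  1  1  1  2  2  2  3  0  0  0  1  1  1
So g(15) = 1.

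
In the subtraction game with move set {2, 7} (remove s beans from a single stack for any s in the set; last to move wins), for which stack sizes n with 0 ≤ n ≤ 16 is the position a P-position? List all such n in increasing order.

0, 1, 4, 5, 9, 10, 13, 14

Grundy values for subtraction set {2, 7}:
k:     0  1  2  3  4  5  6  7  8  9 10 11 12 13 14 15 16
g(k):  0  0  1  1  0  0  1  1  2  0  0  1  1  0  0  1  1
The P-positions (g = 0) in 0..16 are 0, 1, 4, 5, 9, 10, 13, 14.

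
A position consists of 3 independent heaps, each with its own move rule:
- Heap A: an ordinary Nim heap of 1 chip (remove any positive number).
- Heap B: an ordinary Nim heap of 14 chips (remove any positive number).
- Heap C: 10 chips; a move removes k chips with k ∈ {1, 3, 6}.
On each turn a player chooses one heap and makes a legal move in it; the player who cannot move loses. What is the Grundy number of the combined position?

Heap A is a plain Nim heap of size 1, so its Grundy value is 1.
Heap B is a plain Nim heap of size 14, so its Grundy value is 14.
For heap C, compute g(0), g(1), … with moves {1, 3, 6}:
k:     0  1  2  3  4  5  6  7  8  9 10
g(k):  0  1  0  1  0  1  2  3  2  0  1
So g(10) = 1.
The value of a disjunctive sum is the nim-sum of the parts.
Combined value = 1 XOR 14 XOR 1 = 14.

14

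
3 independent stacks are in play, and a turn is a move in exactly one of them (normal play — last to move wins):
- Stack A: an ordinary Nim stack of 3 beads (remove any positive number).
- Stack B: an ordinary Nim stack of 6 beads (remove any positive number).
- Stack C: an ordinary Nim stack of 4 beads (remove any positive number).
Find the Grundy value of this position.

1

Stack A is a plain Nim stack of size 3, so its Grundy value is 3.
Stack B is a plain Nim stack of size 6, so its Grundy value is 6.
Stack C is a plain Nim stack of size 4, so its Grundy value is 4.
By the Sprague-Grundy theorem, the Grundy value of a sum of independent games is the XOR of the component values.
Combined value = 3 ⊕ 6 ⊕ 4 = 1.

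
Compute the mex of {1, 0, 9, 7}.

2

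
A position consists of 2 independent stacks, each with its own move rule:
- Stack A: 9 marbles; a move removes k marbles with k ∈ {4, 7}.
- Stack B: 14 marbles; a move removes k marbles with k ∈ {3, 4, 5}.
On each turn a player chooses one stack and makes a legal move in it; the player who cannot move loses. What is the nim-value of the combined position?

Grundy values for stack A (subtraction set {4, 7}):
g(0) = mex{} = 0
g(1) = mex{} = 0
g(2) = mex{} = 0
g(3) = mex{} = 0
g(4) = mex{0} = 1
g(5) = mex{0} = 1
g(6) = mex{0} = 1
g(7) = mex{0} = 1
g(8) = mex{0,1} = 2
g(9) = mex{0,1} = 2
So g(9) = 2.
Grundy values for stack B (subtraction set {3, 4, 5}):
g(0) = mex{} = 0
g(1) = mex{} = 0
g(2) = mex{} = 0
g(3) = mex{0} = 1
g(4) = mex{0} = 1
g(5) = mex{0} = 1
g(6) = mex{0,1} = 2
g(7) = mex{0,1} = 2
g(8) = mex{1} = 0
g(9) = mex{1,2} = 0
g(10) = mex{1,2} = 0
g(11) = mex{0,2} = 1
g(12) = mex{0,2} = 1
g(13) = mex{0} = 1
g(14) = mex{0,1} = 2
So g(14) = 2.
The value of a disjunctive sum is the nim-sum of the parts.
Combined value = 2 XOR 2 = 0.

0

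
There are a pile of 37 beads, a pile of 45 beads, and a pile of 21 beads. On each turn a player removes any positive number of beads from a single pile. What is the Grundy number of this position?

Nim-sum: 37 ^ 45 ^ 21 = 29.

29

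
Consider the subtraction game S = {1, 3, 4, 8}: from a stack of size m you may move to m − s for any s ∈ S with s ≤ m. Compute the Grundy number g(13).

2

Grundy values for subtraction set {1, 3, 4, 8}:
k:     0  1  2  3  4  5  6  7  8  9 10 11 12 13
g(k):  0  1  0  1  2  3  2  0  1  0  1  2  3  2
So g(13) = 2.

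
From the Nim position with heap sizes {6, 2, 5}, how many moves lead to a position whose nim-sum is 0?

Bitwise XOR of the heap sizes:
  110  (6)
  010  (2)
  101  (5)
  ---
  001  (1)
The overall nim-sum is X = 1. A heap of size p has a winning move iff p XOR X < p (reduce it to p XOR X).
  6: 6 XOR 1 = 7 ≥ 6 — no move.
  2: 2 XOR 1 = 3 ≥ 2 — no move.
  5: 5 XOR 1 = 4 < 5 — winning move (to 4).
That gives 1 winning move.

1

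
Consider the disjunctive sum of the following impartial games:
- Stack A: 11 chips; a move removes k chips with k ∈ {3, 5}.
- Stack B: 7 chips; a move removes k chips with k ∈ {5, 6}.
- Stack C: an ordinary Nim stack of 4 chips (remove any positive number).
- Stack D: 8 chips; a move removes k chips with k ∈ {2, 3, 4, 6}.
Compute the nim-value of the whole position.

Build the Grundy sequence for stack A with g(k) = mex{g(k−s) : s ∈ {3, 5}, s ≤ k}:
g(0) = mex{} = 0
g(1) = mex{} = 0
g(2) = mex{} = 0
g(3) = mex{0} = 1
g(4) = mex{0} = 1
g(5) = mex{0} = 1
g(6) = mex{0,1} = 2
g(7) = mex{0,1} = 2
g(8) = mex{1} = 0
g(9) = mex{1,2} = 0
g(10) = mex{1,2} = 0
g(11) = mex{0,2} = 1
So g(11) = 1.
For stack B, compute g(0), g(1), … with moves {5, 6}:
k:     0  1  2  3  4  5  6  7
g(k):  0  0  0  0  0  1  1  1
So g(7) = 1.
Stack C is a plain Nim stack of size 4, so its Grundy value is 4.
Grundy values for stack D (subtraction set {2, 3, 4, 6}):
k:     0  1  2  3  4  5  6  7  8
g(k):  0  0  1  1  2  2  3  3  0
So g(8) = 0.
By the Sprague-Grundy theorem, the Grundy value of a sum of independent games is the XOR of the component values.
Combined value = 1 ⊕ 1 ⊕ 4 ⊕ 0 = 4.

4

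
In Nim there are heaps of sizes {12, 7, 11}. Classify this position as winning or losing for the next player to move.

Compute the nim-sum pairwise:
12 XOR 7 = 11
11 XOR 11 = 0
The nim-sum is 0, so this is a P-position: the player to move is in a losing position under optimal play.

Losing position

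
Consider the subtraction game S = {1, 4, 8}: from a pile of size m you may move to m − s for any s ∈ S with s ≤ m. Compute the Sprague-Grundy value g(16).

Build the Grundy sequence with g(k) = mex{g(k−s) : s ∈ {1, 4, 8}, s ≤ k}:
k:     0  1  2  3  4  5  6  7  8  9 10 11 12 13 14 15 16
g(k):  0  1  0  1  2  0  1  0  1  2  3  2  0  1  0  1  2
So g(16) = 2.

2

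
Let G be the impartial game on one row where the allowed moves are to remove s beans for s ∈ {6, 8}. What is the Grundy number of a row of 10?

1

Grundy values for subtraction set {6, 8}:
g(0) = mex{} = 0
g(1) = mex{} = 0
g(2) = mex{} = 0
g(3) = mex{} = 0
g(4) = mex{} = 0
g(5) = mex{} = 0
g(6) = mex{0} = 1
g(7) = mex{0} = 1
g(8) = mex{0} = 1
g(9) = mex{0} = 1
g(10) = mex{0} = 1
So g(10) = 1.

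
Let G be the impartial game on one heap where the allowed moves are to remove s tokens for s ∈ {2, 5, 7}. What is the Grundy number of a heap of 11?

Compute g(0), g(1), … for moves {2, 5, 7}:
k:     0  1  2  3  4  5  6  7  8  9 10 11
g(k):  0  0  1  1  0  2  1  3  2  2  0  3
So g(11) = 3.

3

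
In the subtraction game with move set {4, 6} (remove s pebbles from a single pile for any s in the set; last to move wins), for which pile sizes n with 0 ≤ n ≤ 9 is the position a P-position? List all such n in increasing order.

Compute g(0), g(1), … for moves {4, 6}:
k:     0  1  2  3  4  5  6  7  8  9
g(k):  0  0  0  0  1  1  1  1  2  2
The P-positions (g = 0) in 0..9 are 0, 1, 2, 3.

0, 1, 2, 3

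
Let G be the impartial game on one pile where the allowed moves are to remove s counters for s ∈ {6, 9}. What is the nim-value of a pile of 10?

Grundy values for subtraction set {6, 9}:
g(0) = mex{} = 0
g(1) = mex{} = 0
g(2) = mex{} = 0
g(3) = mex{} = 0
g(4) = mex{} = 0
g(5) = mex{} = 0
g(6) = mex{0} = 1
g(7) = mex{0} = 1
g(8) = mex{0} = 1
g(9) = mex{0} = 1
g(10) = mex{0} = 1
So g(10) = 1.

1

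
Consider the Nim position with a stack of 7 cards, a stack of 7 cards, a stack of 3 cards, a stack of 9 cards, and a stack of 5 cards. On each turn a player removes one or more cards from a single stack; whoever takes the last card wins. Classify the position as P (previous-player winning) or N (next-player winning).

N-position

Nim-sum: 7 ^ 7 ^ 3 ^ 9 ^ 5 = 15.
The nim-sum is 15 ≠ 0, so this is an N-position: the player to move can win.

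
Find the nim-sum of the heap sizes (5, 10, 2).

13

Compute the nim-sum pairwise:
5 XOR 10 = 15
15 XOR 2 = 13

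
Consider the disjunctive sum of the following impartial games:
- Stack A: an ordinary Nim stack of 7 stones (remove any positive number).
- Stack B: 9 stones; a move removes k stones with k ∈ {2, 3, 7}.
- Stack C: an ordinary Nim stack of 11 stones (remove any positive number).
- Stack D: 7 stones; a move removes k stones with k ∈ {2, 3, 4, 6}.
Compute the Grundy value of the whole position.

13

Stack A is a plain Nim stack of size 7, so its Grundy value is 7.
Grundy values for stack B (subtraction set {2, 3, 7}):
k:     0  1  2  3  4  5  6  7  8  9
g(k):  0  0  1  1  2  0  0  1  1  2
So g(9) = 2.
Stack C is a plain Nim stack of size 11, so its Grundy value is 11.
For stack D, compute g(0), g(1), … with moves {2, 3, 4, 6}:
g(0) = mex{} = 0
g(1) = mex{} = 0
g(2) = mex{0} = 1
g(3) = mex{0} = 1
g(4) = mex{0,1} = 2
g(5) = mex{0,1} = 2
g(6) = mex{0,1,2} = 3
g(7) = mex{0,1,2} = 3
So g(7) = 3.
By the Sprague-Grundy theorem, the Grundy value of a sum of independent games is the XOR of the component values.
Combined value = 7 ⊕ 2 ⊕ 11 ⊕ 3 = 13.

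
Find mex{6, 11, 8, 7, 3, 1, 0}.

2

The values 0, 1 are all present; 2 is the first non-negative integer missing from the set.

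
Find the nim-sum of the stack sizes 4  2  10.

Nim-sum: 4 ⊕ 2 ⊕ 10 = 12.

12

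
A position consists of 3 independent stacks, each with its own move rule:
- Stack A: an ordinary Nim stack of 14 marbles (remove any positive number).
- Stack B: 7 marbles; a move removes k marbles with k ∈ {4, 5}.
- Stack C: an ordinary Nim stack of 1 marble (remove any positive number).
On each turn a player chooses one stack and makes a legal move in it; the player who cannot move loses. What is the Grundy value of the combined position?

Stack A is a plain Nim stack of size 14, so its Grundy value is 14.
Build the Grundy sequence for stack B with g(k) = mex{g(k−s) : s ∈ {4, 5}, s ≤ k}:
k:     0  1  2  3  4  5  6  7
g(k):  0  0  0  0  1  1  1  1
So g(7) = 1.
Stack C is a plain Nim stack of size 1, so its Grundy value is 1.
By the Sprague-Grundy theorem, the Grundy value of a sum of independent games is the XOR of the component values.
Combined value = 14 ⊕ 1 ⊕ 1 = 14.

14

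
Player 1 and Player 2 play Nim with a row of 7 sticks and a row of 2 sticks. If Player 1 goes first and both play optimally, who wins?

Player 1 wins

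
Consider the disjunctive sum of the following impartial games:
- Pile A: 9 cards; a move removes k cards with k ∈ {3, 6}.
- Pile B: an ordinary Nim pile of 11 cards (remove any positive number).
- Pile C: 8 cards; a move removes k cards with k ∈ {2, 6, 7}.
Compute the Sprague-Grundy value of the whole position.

Build the Grundy sequence for pile A with g(k) = mex{g(k−s) : s ∈ {3, 6}, s ≤ k}:
g(0) = mex{} = 0
g(1) = mex{} = 0
g(2) = mex{} = 0
g(3) = mex{0} = 1
g(4) = mex{0} = 1
g(5) = mex{0} = 1
g(6) = mex{0,1} = 2
g(7) = mex{0,1} = 2
g(8) = mex{0,1} = 2
g(9) = mex{1,2} = 0
So g(9) = 0.
Pile B is a plain Nim pile of size 11, so its Grundy value is 11.
Grundy values for pile C (subtraction set {2, 6, 7}):
k:     0  1  2  3  4  5  6  7  8
g(k):  0  0  1  1  0  0  1  1  2
So g(8) = 2.
By the Sprague-Grundy theorem, the Grundy value of a sum of independent games is the XOR of the component values.
Combined value = 0 XOR 11 XOR 2 = 9.

9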